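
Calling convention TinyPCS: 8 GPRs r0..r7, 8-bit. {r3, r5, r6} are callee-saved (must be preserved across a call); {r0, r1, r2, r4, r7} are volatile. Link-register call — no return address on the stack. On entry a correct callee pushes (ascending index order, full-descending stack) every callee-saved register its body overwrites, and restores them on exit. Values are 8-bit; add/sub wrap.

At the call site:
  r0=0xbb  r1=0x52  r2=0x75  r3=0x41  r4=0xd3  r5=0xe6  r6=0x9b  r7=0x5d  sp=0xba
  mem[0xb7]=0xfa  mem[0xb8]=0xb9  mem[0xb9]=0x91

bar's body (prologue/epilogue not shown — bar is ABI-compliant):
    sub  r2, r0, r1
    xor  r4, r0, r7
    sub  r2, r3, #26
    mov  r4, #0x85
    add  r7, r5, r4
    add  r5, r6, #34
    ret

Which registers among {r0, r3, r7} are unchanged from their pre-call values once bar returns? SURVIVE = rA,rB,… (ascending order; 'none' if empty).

SURVIVE = r0,r3

prologue: push r5 → mem[0xb9]=0xe6, sp=0xb9
body[0] sub  r2, r0, r1 → r2=0x69
body[1] xor  r4, r0, r7 → r4=0xe6
body[2] sub  r2, r3, #26 → r2=0x27
body[3] mov  r4, #0x85 → r4=0x85
body[4] add  r7, r5, r4 → r7=0x6b
body[5] add  r5, r6, #34 → r5=0xbd
epilogue: pop r5=0xe6, sp=0xba
r0: caller-saved, written=False
r3: callee-saved, written=False
r7: caller-saved, written=True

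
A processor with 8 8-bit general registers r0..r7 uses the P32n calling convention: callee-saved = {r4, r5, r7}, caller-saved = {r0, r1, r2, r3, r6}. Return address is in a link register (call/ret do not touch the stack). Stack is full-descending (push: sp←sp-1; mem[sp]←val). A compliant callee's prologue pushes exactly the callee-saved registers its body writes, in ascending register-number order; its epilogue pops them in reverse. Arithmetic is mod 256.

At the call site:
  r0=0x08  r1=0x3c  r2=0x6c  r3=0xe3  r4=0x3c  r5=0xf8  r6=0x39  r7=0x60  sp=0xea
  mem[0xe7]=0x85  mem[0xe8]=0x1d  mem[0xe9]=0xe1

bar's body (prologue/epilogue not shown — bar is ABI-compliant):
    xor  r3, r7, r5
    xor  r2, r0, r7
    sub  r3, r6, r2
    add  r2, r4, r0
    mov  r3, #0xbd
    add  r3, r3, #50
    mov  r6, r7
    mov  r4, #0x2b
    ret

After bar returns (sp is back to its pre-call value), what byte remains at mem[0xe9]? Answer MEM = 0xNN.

prologue: push r4 -> mem[0xe9]=0x3c, sp=0xe9
body[0] xor  r3, r7, r5 -> r3=0x98
body[1] xor  r2, r0, r7 -> r2=0x68
body[2] sub  r3, r6, r2 -> r3=0xd1
body[3] add  r2, r4, r0 -> r2=0x44
body[4] mov  r3, #0xbd -> r3=0xbd
body[5] add  r3, r3, #50 -> r3=0xef
body[6] mov  r6, r7 -> r6=0x60
body[7] mov  r4, #0x2b -> r4=0x2b
epilogue: pop r4=0x3c, sp=0xea
prologue pushed ['r4'] at ['0xe9']

MEM = 0x3c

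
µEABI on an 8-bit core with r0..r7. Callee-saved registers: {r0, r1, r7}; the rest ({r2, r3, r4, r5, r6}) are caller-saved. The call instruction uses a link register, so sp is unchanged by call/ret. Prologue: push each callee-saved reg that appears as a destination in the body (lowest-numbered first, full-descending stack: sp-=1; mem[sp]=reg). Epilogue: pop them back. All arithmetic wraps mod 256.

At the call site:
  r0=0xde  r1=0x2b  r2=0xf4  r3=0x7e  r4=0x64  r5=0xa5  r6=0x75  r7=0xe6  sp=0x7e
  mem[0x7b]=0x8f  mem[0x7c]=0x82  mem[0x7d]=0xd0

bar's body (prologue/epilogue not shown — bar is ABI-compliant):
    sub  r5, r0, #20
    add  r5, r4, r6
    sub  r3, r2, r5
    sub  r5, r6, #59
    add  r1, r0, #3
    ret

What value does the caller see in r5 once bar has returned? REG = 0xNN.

prologue: push r1 -> mem[0x7d]=0x2b, sp=0x7d
body[0] sub  r5, r0, #20 -> r5=0xca
body[1] add  r5, r4, r6 -> r5=0xd9
body[2] sub  r3, r2, r5 -> r3=0x1b
body[3] sub  r5, r6, #59 -> r5=0x3a
body[4] add  r1, r0, #3 -> r1=0xe1
epilogue: pop r1=0x2b, sp=0x7e
r5 is caller-saved -> body value

REG = 0x3a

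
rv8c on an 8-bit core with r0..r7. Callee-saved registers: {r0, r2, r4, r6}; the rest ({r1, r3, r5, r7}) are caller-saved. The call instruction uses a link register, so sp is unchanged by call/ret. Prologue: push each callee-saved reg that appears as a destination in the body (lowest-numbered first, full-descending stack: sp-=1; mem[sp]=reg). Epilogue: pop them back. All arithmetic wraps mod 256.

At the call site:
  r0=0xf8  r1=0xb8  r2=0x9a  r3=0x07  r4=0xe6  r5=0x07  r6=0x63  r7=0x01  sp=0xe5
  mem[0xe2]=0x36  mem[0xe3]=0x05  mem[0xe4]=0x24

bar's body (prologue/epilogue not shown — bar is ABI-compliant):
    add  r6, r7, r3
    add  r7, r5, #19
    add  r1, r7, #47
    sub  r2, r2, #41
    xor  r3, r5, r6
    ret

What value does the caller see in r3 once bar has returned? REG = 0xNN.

REG = 0x0f

prologue: push r2 -> mem[0xe4]=0x9a, sp=0xe4
prologue: push r6 -> mem[0xe3]=0x63, sp=0xe3
body[0] add  r6, r7, r3 -> r6=0x08
body[1] add  r7, r5, #19 -> r7=0x1a
body[2] add  r1, r7, #47 -> r1=0x49
body[3] sub  r2, r2, #41 -> r2=0x71
body[4] xor  r3, r5, r6 -> r3=0x0f
epilogue: pop r6=0x63, sp=0xe4
epilogue: pop r2=0x9a, sp=0xe5
r3 is caller-saved -> body value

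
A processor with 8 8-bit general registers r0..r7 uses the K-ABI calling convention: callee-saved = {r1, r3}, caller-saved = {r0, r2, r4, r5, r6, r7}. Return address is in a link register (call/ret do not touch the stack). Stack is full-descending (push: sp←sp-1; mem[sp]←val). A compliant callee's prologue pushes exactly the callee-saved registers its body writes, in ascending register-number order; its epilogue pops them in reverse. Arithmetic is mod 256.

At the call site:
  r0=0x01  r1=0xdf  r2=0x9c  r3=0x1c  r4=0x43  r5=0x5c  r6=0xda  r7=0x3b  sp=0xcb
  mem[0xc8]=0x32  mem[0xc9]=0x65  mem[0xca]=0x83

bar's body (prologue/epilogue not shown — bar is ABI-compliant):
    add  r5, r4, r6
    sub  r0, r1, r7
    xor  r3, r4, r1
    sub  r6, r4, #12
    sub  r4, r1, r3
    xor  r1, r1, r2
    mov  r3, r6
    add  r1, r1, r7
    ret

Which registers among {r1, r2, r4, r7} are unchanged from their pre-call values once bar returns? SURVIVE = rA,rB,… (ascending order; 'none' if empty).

prologue: push r1 → mem[0xca]=0xdf, sp=0xca
prologue: push r3 → mem[0xc9]=0x1c, sp=0xc9
body[0] add  r5, r4, r6 → r5=0x1d
body[1] sub  r0, r1, r7 → r0=0xa4
body[2] xor  r3, r4, r1 → r3=0x9c
body[3] sub  r6, r4, #12 → r6=0x37
body[4] sub  r4, r1, r3 → r4=0x43
body[5] xor  r1, r1, r2 → r1=0x43
body[6] mov  r3, r6 → r3=0x37
body[7] add  r1, r1, r7 → r1=0x7e
epilogue: pop r3=0x1c, sp=0xca
epilogue: pop r1=0xdf, sp=0xcb
r1: callee-saved, written=True
r2: caller-saved, written=False
r4: caller-saved, written=True
r7: caller-saved, written=False

SURVIVE = r1,r2,r4,r7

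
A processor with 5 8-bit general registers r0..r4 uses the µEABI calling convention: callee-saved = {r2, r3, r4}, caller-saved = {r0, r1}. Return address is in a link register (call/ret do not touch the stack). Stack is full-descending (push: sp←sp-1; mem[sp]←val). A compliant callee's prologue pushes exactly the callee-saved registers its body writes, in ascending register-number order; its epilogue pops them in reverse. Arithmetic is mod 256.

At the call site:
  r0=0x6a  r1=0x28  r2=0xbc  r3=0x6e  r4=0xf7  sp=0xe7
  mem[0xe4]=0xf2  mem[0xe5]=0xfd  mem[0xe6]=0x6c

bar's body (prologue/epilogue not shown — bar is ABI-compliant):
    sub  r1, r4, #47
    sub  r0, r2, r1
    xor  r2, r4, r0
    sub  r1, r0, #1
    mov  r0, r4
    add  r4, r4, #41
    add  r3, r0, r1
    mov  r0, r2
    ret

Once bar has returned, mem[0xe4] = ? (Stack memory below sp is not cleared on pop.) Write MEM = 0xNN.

MEM = 0xf7

prologue: push r2 → mem[0xe6]=0xbc, sp=0xe6
prologue: push r3 → mem[0xe5]=0x6e, sp=0xe5
prologue: push r4 → mem[0xe4]=0xf7, sp=0xe4
body[0] sub  r1, r4, #47 → r1=0xc8
body[1] sub  r0, r2, r1 → r0=0xf4
body[2] xor  r2, r4, r0 → r2=0x03
body[3] sub  r1, r0, #1 → r1=0xf3
body[4] mov  r0, r4 → r0=0xf7
body[5] add  r4, r4, #41 → r4=0x20
body[6] add  r3, r0, r1 → r3=0xea
body[7] mov  r0, r2 → r0=0x03
epilogue: pop r4=0xf7, sp=0xe5
epilogue: pop r3=0x6e, sp=0xe6
epilogue: pop r2=0xbc, sp=0xe7
prologue pushed ['r2', 'r3', 'r4'] at ['0xe6', '0xe5', '0xe4']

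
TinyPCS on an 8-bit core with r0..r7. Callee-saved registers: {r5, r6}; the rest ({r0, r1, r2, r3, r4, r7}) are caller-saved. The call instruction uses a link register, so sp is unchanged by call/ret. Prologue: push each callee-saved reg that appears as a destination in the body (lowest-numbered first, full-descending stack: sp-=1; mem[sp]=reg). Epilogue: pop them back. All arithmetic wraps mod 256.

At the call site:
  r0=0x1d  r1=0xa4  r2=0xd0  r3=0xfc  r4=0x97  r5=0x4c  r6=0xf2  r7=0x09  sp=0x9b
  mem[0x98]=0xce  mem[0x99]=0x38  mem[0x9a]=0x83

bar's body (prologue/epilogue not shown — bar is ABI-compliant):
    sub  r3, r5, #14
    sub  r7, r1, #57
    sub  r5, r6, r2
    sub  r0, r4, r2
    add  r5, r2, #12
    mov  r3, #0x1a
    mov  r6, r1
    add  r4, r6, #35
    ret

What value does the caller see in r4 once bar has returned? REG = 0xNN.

prologue: push r5 → mem[0x9a]=0x4c, sp=0x9a
prologue: push r6 → mem[0x99]=0xf2, sp=0x99
body[0] sub  r3, r5, #14 → r3=0x3e
body[1] sub  r7, r1, #57 → r7=0x6b
body[2] sub  r5, r6, r2 → r5=0x22
body[3] sub  r0, r4, r2 → r0=0xc7
body[4] add  r5, r2, #12 → r5=0xdc
body[5] mov  r3, #0x1a → r3=0x1a
body[6] mov  r6, r1 → r6=0xa4
body[7] add  r4, r6, #35 → r4=0xc7
epilogue: pop r6=0xf2, sp=0x9a
epilogue: pop r5=0x4c, sp=0x9b
r4 is caller-saved → body value

REG = 0xc7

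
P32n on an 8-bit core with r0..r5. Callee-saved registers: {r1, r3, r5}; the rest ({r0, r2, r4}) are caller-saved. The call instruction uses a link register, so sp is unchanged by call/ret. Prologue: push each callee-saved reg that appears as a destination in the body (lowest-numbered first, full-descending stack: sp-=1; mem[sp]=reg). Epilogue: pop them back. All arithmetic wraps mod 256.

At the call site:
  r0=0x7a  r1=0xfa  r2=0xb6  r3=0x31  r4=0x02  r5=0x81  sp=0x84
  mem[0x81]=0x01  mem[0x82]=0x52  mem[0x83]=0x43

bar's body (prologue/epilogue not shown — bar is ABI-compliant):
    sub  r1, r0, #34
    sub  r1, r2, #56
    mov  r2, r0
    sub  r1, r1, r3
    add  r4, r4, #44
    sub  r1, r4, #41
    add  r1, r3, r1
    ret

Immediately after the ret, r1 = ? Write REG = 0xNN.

prologue: push r1 → mem[0x83]=0xfa, sp=0x83
body[0] sub  r1, r0, #34 → r1=0x58
body[1] sub  r1, r2, #56 → r1=0x7e
body[2] mov  r2, r0 → r2=0x7a
body[3] sub  r1, r1, r3 → r1=0x4d
body[4] add  r4, r4, #44 → r4=0x2e
body[5] sub  r1, r4, #41 → r1=0x05
body[6] add  r1, r3, r1 → r1=0x36
epilogue: pop r1=0xfa, sp=0x84
r1 is callee-saved → restored

REG = 0xfa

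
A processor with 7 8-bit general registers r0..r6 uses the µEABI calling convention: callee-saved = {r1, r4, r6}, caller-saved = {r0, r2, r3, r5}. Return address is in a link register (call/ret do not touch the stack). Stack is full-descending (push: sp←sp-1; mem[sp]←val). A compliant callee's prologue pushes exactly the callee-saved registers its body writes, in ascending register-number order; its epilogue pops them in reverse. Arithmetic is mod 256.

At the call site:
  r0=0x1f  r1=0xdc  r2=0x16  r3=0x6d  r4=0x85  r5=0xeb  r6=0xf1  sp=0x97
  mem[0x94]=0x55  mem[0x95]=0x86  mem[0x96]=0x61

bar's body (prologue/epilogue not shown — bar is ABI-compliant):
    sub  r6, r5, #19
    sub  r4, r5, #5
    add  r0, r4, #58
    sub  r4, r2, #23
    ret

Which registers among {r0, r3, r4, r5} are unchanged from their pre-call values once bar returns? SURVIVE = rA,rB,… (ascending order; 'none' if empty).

prologue: push r4 → mem[0x96]=0x85, sp=0x96
prologue: push r6 → mem[0x95]=0xf1, sp=0x95
body[0] sub  r6, r5, #19 → r6=0xd8
body[1] sub  r4, r5, #5 → r4=0xe6
body[2] add  r0, r4, #58 → r0=0x20
body[3] sub  r4, r2, #23 → r4=0xff
epilogue: pop r6=0xf1, sp=0x96
epilogue: pop r4=0x85, sp=0x97
r0: caller-saved, written=True
r3: caller-saved, written=False
r4: callee-saved, written=True
r5: caller-saved, written=False

SURVIVE = r3,r4,r5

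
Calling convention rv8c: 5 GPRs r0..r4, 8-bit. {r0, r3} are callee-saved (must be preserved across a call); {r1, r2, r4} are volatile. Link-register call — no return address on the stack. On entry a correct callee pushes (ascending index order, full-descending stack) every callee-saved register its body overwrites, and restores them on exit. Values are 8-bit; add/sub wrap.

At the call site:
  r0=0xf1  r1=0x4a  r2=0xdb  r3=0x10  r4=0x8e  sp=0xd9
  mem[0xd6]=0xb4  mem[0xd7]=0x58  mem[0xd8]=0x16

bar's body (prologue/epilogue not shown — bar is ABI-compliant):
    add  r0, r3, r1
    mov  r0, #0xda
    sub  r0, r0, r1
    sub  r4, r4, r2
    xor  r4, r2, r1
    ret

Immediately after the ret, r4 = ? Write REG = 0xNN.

prologue: push r0 -> mem[0xd8]=0xf1, sp=0xd8
body[0] add  r0, r3, r1 -> r0=0x5a
body[1] mov  r0, #0xda -> r0=0xda
body[2] sub  r0, r0, r1 -> r0=0x90
body[3] sub  r4, r4, r2 -> r4=0xb3
body[4] xor  r4, r2, r1 -> r4=0x91
epilogue: pop r0=0xf1, sp=0xd9
r4 is caller-saved -> body value

REG = 0x91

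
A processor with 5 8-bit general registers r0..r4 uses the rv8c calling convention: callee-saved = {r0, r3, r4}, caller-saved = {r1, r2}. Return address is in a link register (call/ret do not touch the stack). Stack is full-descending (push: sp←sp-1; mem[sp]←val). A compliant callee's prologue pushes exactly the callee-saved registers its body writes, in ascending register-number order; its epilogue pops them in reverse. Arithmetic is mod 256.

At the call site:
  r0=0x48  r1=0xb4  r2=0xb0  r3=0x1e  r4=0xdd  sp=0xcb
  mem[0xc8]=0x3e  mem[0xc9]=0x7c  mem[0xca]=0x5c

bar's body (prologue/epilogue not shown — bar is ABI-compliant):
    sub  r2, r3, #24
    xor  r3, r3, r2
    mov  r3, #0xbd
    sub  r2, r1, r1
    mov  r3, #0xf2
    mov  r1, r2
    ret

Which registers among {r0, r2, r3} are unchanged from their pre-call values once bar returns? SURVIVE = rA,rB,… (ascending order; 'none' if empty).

SURVIVE = r0,r3

prologue: push r3 -> mem[0xca]=0x1e, sp=0xca
body[0] sub  r2, r3, #24 -> r2=0x06
body[1] xor  r3, r3, r2 -> r3=0x18
body[2] mov  r3, #0xbd -> r3=0xbd
body[3] sub  r2, r1, r1 -> r2=0x00
body[4] mov  r3, #0xf2 -> r3=0xf2
body[5] mov  r1, r2 -> r1=0x00
epilogue: pop r3=0x1e, sp=0xcb
r0: callee-saved, written=False
r2: caller-saved, written=True
r3: callee-saved, written=True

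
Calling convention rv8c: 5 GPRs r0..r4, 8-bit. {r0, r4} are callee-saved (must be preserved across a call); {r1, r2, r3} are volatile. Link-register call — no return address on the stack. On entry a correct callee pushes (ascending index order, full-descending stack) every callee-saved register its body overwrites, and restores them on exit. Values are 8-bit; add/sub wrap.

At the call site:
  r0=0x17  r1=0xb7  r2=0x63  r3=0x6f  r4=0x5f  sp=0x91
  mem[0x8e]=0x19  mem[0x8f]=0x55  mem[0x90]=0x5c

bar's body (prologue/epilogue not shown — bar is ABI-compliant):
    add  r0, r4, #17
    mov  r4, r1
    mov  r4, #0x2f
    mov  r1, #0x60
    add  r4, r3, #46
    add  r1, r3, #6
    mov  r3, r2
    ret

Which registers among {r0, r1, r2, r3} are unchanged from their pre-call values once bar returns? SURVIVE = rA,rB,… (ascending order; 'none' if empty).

SURVIVE = r0,r2

prologue: push r0 -> mem[0x90]=0x17, sp=0x90
prologue: push r4 -> mem[0x8f]=0x5f, sp=0x8f
body[0] add  r0, r4, #17 -> r0=0x70
body[1] mov  r4, r1 -> r4=0xb7
body[2] mov  r4, #0x2f -> r4=0x2f
body[3] mov  r1, #0x60 -> r1=0x60
body[4] add  r4, r3, #46 -> r4=0x9d
body[5] add  r1, r3, #6 -> r1=0x75
body[6] mov  r3, r2 -> r3=0x63
epilogue: pop r4=0x5f, sp=0x90
epilogue: pop r0=0x17, sp=0x91
r0: callee-saved, written=True
r1: caller-saved, written=True
r2: caller-saved, written=False
r3: caller-saved, written=True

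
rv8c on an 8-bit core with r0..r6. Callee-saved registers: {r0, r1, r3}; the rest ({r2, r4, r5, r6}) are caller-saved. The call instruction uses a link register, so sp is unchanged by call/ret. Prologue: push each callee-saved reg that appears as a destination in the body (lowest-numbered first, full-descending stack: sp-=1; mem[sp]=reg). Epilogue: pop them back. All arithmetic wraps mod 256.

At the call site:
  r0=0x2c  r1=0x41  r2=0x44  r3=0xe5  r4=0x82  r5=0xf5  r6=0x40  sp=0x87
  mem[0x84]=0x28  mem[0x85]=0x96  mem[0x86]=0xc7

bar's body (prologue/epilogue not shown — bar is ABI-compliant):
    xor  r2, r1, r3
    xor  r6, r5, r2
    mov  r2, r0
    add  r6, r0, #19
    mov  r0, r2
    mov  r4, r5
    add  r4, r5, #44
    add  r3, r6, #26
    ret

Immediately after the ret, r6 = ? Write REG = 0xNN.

prologue: push r0 -> mem[0x86]=0x2c, sp=0x86
prologue: push r3 -> mem[0x85]=0xe5, sp=0x85
body[0] xor  r2, r1, r3 -> r2=0xa4
body[1] xor  r6, r5, r2 -> r6=0x51
body[2] mov  r2, r0 -> r2=0x2c
body[3] add  r6, r0, #19 -> r6=0x3f
body[4] mov  r0, r2 -> r0=0x2c
body[5] mov  r4, r5 -> r4=0xf5
body[6] add  r4, r5, #44 -> r4=0x21
body[7] add  r3, r6, #26 -> r3=0x59
epilogue: pop r3=0xe5, sp=0x86
epilogue: pop r0=0x2c, sp=0x87
r6 is caller-saved -> body value

REG = 0x3f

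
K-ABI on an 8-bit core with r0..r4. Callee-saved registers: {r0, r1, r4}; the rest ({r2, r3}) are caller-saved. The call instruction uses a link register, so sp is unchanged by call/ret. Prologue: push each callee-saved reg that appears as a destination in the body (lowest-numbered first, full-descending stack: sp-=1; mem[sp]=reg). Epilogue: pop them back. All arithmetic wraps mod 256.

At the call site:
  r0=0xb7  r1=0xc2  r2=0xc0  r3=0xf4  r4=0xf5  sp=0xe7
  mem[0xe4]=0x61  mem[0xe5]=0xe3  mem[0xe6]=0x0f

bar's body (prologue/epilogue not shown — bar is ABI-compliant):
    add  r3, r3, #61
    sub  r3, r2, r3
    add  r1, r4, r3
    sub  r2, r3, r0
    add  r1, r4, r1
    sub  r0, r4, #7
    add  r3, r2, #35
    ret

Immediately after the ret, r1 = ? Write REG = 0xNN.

REG = 0xc2

prologue: push r0 → mem[0xe6]=0xb7, sp=0xe6
prologue: push r1 → mem[0xe5]=0xc2, sp=0xe5
body[0] add  r3, r3, #61 → r3=0x31
body[1] sub  r3, r2, r3 → r3=0x8f
body[2] add  r1, r4, r3 → r1=0x84
body[3] sub  r2, r3, r0 → r2=0xd8
body[4] add  r1, r4, r1 → r1=0x79
body[5] sub  r0, r4, #7 → r0=0xee
body[6] add  r3, r2, #35 → r3=0xfb
epilogue: pop r1=0xc2, sp=0xe6
epilogue: pop r0=0xb7, sp=0xe7
r1 is callee-saved → restored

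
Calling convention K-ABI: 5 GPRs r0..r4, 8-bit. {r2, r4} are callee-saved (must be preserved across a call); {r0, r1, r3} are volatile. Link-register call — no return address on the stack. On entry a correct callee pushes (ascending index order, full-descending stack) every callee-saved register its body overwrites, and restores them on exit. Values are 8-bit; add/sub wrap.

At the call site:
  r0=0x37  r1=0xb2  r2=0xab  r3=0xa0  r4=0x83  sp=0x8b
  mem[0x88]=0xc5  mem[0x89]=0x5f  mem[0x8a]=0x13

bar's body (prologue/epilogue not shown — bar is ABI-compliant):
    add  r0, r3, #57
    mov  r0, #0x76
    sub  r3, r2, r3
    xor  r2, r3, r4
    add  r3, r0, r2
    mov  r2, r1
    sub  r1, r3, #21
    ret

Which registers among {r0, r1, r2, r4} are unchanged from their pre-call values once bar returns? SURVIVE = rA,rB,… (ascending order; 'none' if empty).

SURVIVE = r2,r4

prologue: push r2 → mem[0x8a]=0xab, sp=0x8a
body[0] add  r0, r3, #57 → r0=0xd9
body[1] mov  r0, #0x76 → r0=0x76
body[2] sub  r3, r2, r3 → r3=0x0b
body[3] xor  r2, r3, r4 → r2=0x88
body[4] add  r3, r0, r2 → r3=0xfe
body[5] mov  r2, r1 → r2=0xb2
body[6] sub  r1, r3, #21 → r1=0xe9
epilogue: pop r2=0xab, sp=0x8b
r0: caller-saved, written=True
r1: caller-saved, written=True
r2: callee-saved, written=True
r4: callee-saved, written=False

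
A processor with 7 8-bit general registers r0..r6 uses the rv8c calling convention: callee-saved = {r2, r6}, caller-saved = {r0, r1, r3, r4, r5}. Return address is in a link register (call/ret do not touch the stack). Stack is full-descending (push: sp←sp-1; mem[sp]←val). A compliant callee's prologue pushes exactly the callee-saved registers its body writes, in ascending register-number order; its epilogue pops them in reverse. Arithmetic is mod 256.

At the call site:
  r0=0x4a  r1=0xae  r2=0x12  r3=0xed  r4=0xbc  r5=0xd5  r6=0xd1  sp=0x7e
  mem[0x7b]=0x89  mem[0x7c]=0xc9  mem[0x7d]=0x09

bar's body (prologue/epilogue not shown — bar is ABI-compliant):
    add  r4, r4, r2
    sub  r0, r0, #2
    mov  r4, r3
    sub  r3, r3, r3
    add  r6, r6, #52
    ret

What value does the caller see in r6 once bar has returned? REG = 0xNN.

prologue: push r6 → mem[0x7d]=0xd1, sp=0x7d
body[0] add  r4, r4, r2 → r4=0xce
body[1] sub  r0, r0, #2 → r0=0x48
body[2] mov  r4, r3 → r4=0xed
body[3] sub  r3, r3, r3 → r3=0x00
body[4] add  r6, r6, #52 → r6=0x05
epilogue: pop r6=0xd1, sp=0x7e
r6 is callee-saved → restored

REG = 0xd1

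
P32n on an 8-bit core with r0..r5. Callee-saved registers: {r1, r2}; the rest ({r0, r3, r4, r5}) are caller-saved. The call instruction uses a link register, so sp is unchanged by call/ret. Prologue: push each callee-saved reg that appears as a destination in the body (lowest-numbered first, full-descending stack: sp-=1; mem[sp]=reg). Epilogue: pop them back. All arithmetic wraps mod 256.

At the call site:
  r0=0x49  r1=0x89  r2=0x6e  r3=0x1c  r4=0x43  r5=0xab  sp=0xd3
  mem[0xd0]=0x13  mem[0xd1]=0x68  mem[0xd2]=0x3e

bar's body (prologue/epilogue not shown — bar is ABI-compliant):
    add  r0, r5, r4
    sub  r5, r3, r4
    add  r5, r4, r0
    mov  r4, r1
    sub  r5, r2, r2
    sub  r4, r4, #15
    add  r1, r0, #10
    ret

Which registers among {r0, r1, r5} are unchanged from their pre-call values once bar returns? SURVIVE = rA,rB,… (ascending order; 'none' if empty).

prologue: push r1 → mem[0xd2]=0x89, sp=0xd2
body[0] add  r0, r5, r4 → r0=0xee
body[1] sub  r5, r3, r4 → r5=0xd9
body[2] add  r5, r4, r0 → r5=0x31
body[3] mov  r4, r1 → r4=0x89
body[4] sub  r5, r2, r2 → r5=0x00
body[5] sub  r4, r4, #15 → r4=0x7a
body[6] add  r1, r0, #10 → r1=0xf8
epilogue: pop r1=0x89, sp=0xd3
r0: caller-saved, written=True
r1: callee-saved, written=True
r5: caller-saved, written=True

SURVIVE = r1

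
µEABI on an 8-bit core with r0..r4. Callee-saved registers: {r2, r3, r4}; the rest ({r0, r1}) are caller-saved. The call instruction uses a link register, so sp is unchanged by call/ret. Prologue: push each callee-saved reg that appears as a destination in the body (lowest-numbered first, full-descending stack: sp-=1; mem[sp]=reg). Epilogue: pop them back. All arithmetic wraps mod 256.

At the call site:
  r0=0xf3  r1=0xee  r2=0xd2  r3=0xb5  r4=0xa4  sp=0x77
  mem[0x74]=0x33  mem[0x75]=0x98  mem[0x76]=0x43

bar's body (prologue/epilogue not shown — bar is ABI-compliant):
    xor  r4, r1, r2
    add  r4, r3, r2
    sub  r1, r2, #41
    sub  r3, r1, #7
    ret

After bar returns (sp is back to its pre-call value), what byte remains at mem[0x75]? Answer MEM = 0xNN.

MEM = 0xa4

prologue: push r3 → mem[0x76]=0xb5, sp=0x76
prologue: push r4 → mem[0x75]=0xa4, sp=0x75
body[0] xor  r4, r1, r2 → r4=0x3c
body[1] add  r4, r3, r2 → r4=0x87
body[2] sub  r1, r2, #41 → r1=0xa9
body[3] sub  r3, r1, #7 → r3=0xa2
epilogue: pop r4=0xa4, sp=0x76
epilogue: pop r3=0xb5, sp=0x77
prologue pushed ['r3', 'r4'] at ['0x76', '0x75']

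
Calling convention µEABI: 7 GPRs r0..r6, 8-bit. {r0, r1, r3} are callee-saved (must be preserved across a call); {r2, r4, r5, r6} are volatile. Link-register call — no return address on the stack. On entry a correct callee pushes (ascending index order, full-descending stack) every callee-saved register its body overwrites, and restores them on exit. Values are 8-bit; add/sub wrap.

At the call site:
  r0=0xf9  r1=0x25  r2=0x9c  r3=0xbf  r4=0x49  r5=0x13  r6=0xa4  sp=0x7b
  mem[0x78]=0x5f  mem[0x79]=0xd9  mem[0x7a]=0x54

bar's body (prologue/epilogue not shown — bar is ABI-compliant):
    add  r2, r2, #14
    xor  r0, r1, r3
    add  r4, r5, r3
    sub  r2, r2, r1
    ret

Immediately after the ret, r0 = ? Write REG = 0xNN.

prologue: push r0 → mem[0x7a]=0xf9, sp=0x7a
body[0] add  r2, r2, #14 → r2=0xaa
body[1] xor  r0, r1, r3 → r0=0x9a
body[2] add  r4, r5, r3 → r4=0xd2
body[3] sub  r2, r2, r1 → r2=0x85
epilogue: pop r0=0xf9, sp=0x7b
r0 is callee-saved → restored

REG = 0xf9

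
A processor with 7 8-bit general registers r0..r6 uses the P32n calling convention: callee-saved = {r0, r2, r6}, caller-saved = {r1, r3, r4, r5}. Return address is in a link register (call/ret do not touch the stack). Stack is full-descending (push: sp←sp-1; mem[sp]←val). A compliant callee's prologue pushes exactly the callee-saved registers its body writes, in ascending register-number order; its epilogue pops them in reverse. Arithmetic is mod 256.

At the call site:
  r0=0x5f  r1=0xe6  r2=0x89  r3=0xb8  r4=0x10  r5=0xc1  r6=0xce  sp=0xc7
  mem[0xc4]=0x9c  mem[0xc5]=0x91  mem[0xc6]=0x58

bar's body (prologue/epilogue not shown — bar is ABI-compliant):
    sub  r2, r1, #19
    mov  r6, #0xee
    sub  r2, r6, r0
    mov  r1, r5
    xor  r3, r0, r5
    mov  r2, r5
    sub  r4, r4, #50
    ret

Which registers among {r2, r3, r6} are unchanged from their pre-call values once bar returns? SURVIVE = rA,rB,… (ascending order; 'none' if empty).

SURVIVE = r2,r6

prologue: push r2 → mem[0xc6]=0x89, sp=0xc6
prologue: push r6 → mem[0xc5]=0xce, sp=0xc5
body[0] sub  r2, r1, #19 → r2=0xd3
body[1] mov  r6, #0xee → r6=0xee
body[2] sub  r2, r6, r0 → r2=0x8f
body[3] mov  r1, r5 → r1=0xc1
body[4] xor  r3, r0, r5 → r3=0x9e
body[5] mov  r2, r5 → r2=0xc1
body[6] sub  r4, r4, #50 → r4=0xde
epilogue: pop r6=0xce, sp=0xc6
epilogue: pop r2=0x89, sp=0xc7
r2: callee-saved, written=True
r3: caller-saved, written=True
r6: callee-saved, written=True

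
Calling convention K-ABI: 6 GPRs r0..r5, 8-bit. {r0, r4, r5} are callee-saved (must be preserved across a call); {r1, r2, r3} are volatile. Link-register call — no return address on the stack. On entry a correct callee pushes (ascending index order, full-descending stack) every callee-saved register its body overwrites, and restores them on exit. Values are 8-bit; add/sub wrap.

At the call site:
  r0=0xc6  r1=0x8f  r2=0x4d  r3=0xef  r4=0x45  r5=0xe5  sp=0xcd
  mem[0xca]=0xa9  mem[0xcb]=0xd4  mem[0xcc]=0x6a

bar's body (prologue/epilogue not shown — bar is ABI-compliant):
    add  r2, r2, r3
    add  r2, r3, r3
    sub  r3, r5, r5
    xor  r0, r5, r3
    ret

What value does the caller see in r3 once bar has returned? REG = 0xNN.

prologue: push r0 -> mem[0xcc]=0xc6, sp=0xcc
body[0] add  r2, r2, r3 -> r2=0x3c
body[1] add  r2, r3, r3 -> r2=0xde
body[2] sub  r3, r5, r5 -> r3=0x00
body[3] xor  r0, r5, r3 -> r0=0xe5
epilogue: pop r0=0xc6, sp=0xcd
r3 is caller-saved -> body value

REG = 0x00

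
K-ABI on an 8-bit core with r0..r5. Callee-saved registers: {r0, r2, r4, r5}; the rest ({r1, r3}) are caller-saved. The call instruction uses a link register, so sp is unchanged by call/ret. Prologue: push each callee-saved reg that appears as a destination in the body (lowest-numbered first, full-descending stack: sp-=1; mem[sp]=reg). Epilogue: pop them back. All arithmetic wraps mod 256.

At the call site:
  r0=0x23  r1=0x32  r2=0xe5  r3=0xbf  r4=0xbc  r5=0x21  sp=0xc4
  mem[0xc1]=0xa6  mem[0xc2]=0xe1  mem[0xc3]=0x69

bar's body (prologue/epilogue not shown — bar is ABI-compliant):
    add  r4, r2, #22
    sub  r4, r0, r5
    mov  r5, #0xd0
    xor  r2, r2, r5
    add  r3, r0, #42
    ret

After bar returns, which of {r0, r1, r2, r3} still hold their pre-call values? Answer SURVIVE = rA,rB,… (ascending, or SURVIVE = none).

prologue: push r2 -> mem[0xc3]=0xe5, sp=0xc3
prologue: push r4 -> mem[0xc2]=0xbc, sp=0xc2
prologue: push r5 -> mem[0xc1]=0x21, sp=0xc1
body[0] add  r4, r2, #22 -> r4=0xfb
body[1] sub  r4, r0, r5 -> r4=0x02
body[2] mov  r5, #0xd0 -> r5=0xd0
body[3] xor  r2, r2, r5 -> r2=0x35
body[4] add  r3, r0, #42 -> r3=0x4d
epilogue: pop r5=0x21, sp=0xc2
epilogue: pop r4=0xbc, sp=0xc3
epilogue: pop r2=0xe5, sp=0xc4
r0: callee-saved, written=False
r1: caller-saved, written=False
r2: callee-saved, written=True
r3: caller-saved, written=True

SURVIVE = r0,r1,r2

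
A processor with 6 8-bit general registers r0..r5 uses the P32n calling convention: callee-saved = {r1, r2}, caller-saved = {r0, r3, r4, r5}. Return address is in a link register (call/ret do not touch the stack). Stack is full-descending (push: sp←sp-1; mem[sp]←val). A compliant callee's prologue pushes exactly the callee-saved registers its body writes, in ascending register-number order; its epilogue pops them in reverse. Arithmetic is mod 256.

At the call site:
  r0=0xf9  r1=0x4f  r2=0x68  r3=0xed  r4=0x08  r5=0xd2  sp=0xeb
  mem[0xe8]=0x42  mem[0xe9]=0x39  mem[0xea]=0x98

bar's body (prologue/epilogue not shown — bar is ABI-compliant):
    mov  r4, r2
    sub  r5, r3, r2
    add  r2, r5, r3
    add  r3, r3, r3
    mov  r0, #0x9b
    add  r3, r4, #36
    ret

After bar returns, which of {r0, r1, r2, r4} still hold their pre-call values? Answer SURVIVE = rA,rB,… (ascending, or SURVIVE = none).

SURVIVE = r1,r2

prologue: push r2 -> mem[0xea]=0x68, sp=0xea
body[0] mov  r4, r2 -> r4=0x68
body[1] sub  r5, r3, r2 -> r5=0x85
body[2] add  r2, r5, r3 -> r2=0x72
body[3] add  r3, r3, r3 -> r3=0xda
body[4] mov  r0, #0x9b -> r0=0x9b
body[5] add  r3, r4, #36 -> r3=0x8c
epilogue: pop r2=0x68, sp=0xeb
r0: caller-saved, written=True
r1: callee-saved, written=False
r2: callee-saved, written=True
r4: caller-saved, written=True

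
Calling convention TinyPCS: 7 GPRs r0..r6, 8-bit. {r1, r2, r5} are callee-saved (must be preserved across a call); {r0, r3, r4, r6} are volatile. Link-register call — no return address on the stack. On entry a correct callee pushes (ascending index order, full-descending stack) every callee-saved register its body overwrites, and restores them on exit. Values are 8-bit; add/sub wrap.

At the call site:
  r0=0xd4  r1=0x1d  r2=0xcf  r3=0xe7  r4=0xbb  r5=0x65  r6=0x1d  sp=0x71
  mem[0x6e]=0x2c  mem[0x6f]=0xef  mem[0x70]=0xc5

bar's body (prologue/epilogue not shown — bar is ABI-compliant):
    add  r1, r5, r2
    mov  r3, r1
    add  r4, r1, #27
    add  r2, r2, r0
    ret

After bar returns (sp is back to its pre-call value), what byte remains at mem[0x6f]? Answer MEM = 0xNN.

MEM = 0xcf

prologue: push r1 -> mem[0x70]=0x1d, sp=0x70
prologue: push r2 -> mem[0x6f]=0xcf, sp=0x6f
body[0] add  r1, r5, r2 -> r1=0x34
body[1] mov  r3, r1 -> r3=0x34
body[2] add  r4, r1, #27 -> r4=0x4f
body[3] add  r2, r2, r0 -> r2=0xa3
epilogue: pop r2=0xcf, sp=0x70
epilogue: pop r1=0x1d, sp=0x71
prologue pushed ['r1', 'r2'] at ['0x70', '0x6f']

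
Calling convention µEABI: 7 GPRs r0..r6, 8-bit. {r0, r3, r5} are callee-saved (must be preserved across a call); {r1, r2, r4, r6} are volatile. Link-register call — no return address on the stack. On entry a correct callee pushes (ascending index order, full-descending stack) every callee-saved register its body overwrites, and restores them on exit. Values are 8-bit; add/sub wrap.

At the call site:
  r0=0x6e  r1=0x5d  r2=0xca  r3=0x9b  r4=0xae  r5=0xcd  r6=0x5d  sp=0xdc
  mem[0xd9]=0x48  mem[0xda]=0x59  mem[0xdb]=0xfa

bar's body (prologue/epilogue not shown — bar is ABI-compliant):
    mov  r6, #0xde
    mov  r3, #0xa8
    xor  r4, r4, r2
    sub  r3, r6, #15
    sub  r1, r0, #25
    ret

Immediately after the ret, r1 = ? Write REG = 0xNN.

prologue: push r3 → mem[0xdb]=0x9b, sp=0xdb
body[0] mov  r6, #0xde → r6=0xde
body[1] mov  r3, #0xa8 → r3=0xa8
body[2] xor  r4, r4, r2 → r4=0x64
body[3] sub  r3, r6, #15 → r3=0xcf
body[4] sub  r1, r0, #25 → r1=0x55
epilogue: pop r3=0x9b, sp=0xdc
r1 is caller-saved → body value

REG = 0x55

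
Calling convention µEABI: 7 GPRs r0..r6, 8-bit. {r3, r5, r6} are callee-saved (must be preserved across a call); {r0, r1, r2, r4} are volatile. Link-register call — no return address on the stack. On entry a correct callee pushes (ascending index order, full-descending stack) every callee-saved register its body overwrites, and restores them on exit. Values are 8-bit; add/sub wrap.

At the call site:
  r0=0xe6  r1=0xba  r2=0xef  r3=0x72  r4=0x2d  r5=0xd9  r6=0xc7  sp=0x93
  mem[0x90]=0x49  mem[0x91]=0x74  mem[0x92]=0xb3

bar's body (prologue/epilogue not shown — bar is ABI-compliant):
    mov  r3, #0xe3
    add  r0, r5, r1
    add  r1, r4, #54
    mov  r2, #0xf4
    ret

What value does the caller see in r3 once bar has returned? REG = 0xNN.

REG = 0x72

prologue: push r3 -> mem[0x92]=0x72, sp=0x92
body[0] mov  r3, #0xe3 -> r3=0xe3
body[1] add  r0, r5, r1 -> r0=0x93
body[2] add  r1, r4, #54 -> r1=0x63
body[3] mov  r2, #0xf4 -> r2=0xf4
epilogue: pop r3=0x72, sp=0x93
r3 is callee-saved -> restored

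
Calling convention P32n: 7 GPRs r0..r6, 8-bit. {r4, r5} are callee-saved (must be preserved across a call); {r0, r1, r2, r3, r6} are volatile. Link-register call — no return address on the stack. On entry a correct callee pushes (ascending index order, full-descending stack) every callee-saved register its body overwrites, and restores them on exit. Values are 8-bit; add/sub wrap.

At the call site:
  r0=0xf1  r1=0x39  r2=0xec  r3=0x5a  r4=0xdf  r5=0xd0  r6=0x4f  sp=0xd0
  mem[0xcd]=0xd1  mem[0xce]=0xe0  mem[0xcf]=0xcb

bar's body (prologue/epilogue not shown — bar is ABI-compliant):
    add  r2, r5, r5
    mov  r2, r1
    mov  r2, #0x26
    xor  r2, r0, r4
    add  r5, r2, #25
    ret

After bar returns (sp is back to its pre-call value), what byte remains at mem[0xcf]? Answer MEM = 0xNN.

MEM = 0xd0

prologue: push r5 → mem[0xcf]=0xd0, sp=0xcf
body[0] add  r2, r5, r5 → r2=0xa0
body[1] mov  r2, r1 → r2=0x39
body[2] mov  r2, #0x26 → r2=0x26
body[3] xor  r2, r0, r4 → r2=0x2e
body[4] add  r5, r2, #25 → r5=0x47
epilogue: pop r5=0xd0, sp=0xd0
prologue pushed ['r5'] at ['0xcf']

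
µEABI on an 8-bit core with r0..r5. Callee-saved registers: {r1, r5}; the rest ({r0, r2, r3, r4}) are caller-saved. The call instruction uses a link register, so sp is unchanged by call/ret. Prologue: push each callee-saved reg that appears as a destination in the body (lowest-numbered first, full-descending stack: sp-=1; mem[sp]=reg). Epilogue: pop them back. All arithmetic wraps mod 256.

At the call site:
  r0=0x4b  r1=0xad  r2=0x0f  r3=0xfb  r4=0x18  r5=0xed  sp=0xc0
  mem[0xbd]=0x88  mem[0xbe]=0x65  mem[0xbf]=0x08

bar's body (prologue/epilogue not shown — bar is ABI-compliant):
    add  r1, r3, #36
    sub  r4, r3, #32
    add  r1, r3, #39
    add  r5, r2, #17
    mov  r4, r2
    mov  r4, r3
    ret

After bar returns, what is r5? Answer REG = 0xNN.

REG = 0xed

prologue: push r1 → mem[0xbf]=0xad, sp=0xbf
prologue: push r5 → mem[0xbe]=0xed, sp=0xbe
body[0] add  r1, r3, #36 → r1=0x1f
body[1] sub  r4, r3, #32 → r4=0xdb
body[2] add  r1, r3, #39 → r1=0x22
body[3] add  r5, r2, #17 → r5=0x20
body[4] mov  r4, r2 → r4=0x0f
body[5] mov  r4, r3 → r4=0xfb
epilogue: pop r5=0xed, sp=0xbf
epilogue: pop r1=0xad, sp=0xc0
r5 is callee-saved → restored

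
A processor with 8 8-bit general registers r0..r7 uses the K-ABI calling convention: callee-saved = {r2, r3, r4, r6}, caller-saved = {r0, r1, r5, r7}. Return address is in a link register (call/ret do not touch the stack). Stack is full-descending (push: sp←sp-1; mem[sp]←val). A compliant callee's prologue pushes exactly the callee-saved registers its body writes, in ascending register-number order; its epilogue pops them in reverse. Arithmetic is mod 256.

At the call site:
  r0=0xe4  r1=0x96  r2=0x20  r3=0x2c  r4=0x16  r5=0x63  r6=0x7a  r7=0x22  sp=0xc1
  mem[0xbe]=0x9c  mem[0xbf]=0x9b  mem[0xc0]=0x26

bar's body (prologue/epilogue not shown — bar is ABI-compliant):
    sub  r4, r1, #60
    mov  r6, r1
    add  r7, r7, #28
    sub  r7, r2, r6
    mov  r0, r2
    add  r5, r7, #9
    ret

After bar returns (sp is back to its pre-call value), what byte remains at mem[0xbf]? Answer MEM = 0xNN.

MEM = 0x7a

prologue: push r4 → mem[0xc0]=0x16, sp=0xc0
prologue: push r6 → mem[0xbf]=0x7a, sp=0xbf
body[0] sub  r4, r1, #60 → r4=0x5a
body[1] mov  r6, r1 → r6=0x96
body[2] add  r7, r7, #28 → r7=0x3e
body[3] sub  r7, r2, r6 → r7=0x8a
body[4] mov  r0, r2 → r0=0x20
body[5] add  r5, r7, #9 → r5=0x93
epilogue: pop r6=0x7a, sp=0xc0
epilogue: pop r4=0x16, sp=0xc1
prologue pushed ['r4', 'r6'] at ['0xc0', '0xbf']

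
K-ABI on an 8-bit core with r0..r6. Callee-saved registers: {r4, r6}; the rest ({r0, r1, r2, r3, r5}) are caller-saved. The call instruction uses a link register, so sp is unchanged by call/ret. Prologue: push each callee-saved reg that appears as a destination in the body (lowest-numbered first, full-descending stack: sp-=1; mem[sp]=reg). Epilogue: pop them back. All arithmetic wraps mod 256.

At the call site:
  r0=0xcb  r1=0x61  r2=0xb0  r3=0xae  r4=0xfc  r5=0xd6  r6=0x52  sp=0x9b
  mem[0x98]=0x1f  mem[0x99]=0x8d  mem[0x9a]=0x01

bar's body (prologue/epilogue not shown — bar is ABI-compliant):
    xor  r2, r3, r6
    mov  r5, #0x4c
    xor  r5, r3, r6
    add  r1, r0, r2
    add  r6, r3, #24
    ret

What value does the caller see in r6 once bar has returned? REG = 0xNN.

REG = 0x52

prologue: push r6 -> mem[0x9a]=0x52, sp=0x9a
body[0] xor  r2, r3, r6 -> r2=0xfc
body[1] mov  r5, #0x4c -> r5=0x4c
body[2] xor  r5, r3, r6 -> r5=0xfc
body[3] add  r1, r0, r2 -> r1=0xc7
body[4] add  r6, r3, #24 -> r6=0xc6
epilogue: pop r6=0x52, sp=0x9b
r6 is callee-saved -> restored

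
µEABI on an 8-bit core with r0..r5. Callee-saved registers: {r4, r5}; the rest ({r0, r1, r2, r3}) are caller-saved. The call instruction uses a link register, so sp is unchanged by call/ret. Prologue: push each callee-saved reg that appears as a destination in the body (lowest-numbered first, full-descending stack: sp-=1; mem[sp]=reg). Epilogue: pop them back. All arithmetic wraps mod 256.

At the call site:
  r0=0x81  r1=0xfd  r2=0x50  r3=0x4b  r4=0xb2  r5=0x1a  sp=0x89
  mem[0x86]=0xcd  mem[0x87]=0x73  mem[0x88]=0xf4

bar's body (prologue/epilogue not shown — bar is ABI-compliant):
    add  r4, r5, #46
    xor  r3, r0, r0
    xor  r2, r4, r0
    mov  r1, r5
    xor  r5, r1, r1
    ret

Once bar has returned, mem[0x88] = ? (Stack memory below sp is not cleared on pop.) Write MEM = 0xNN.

MEM = 0xb2

prologue: push r4 -> mem[0x88]=0xb2, sp=0x88
prologue: push r5 -> mem[0x87]=0x1a, sp=0x87
body[0] add  r4, r5, #46 -> r4=0x48
body[1] xor  r3, r0, r0 -> r3=0x00
body[2] xor  r2, r4, r0 -> r2=0xc9
body[3] mov  r1, r5 -> r1=0x1a
body[4] xor  r5, r1, r1 -> r5=0x00
epilogue: pop r5=0x1a, sp=0x88
epilogue: pop r4=0xb2, sp=0x89
prologue pushed ['r4', 'r5'] at ['0x88', '0x87']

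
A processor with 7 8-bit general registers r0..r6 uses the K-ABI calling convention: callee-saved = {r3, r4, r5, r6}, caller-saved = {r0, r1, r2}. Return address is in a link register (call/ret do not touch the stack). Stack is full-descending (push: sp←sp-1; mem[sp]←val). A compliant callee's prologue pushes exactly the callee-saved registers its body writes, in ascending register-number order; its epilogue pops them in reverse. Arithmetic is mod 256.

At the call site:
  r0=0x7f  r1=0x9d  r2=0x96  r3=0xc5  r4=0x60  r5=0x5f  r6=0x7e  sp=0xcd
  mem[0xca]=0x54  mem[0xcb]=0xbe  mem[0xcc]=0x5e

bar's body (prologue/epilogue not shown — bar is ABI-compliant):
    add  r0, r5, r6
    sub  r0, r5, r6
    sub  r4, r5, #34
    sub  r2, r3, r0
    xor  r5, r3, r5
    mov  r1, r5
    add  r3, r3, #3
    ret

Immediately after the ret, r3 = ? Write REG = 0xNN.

prologue: push r3 → mem[0xcc]=0xc5, sp=0xcc
prologue: push r4 → mem[0xcb]=0x60, sp=0xcb
prologue: push r5 → mem[0xca]=0x5f, sp=0xca
body[0] add  r0, r5, r6 → r0=0xdd
body[1] sub  r0, r5, r6 → r0=0xe1
body[2] sub  r4, r5, #34 → r4=0x3d
body[3] sub  r2, r3, r0 → r2=0xe4
body[4] xor  r5, r3, r5 → r5=0x9a
body[5] mov  r1, r5 → r1=0x9a
body[6] add  r3, r3, #3 → r3=0xc8
epilogue: pop r5=0x5f, sp=0xcb
epilogue: pop r4=0x60, sp=0xcc
epilogue: pop r3=0xc5, sp=0xcd
r3 is callee-saved → restored

REG = 0xc5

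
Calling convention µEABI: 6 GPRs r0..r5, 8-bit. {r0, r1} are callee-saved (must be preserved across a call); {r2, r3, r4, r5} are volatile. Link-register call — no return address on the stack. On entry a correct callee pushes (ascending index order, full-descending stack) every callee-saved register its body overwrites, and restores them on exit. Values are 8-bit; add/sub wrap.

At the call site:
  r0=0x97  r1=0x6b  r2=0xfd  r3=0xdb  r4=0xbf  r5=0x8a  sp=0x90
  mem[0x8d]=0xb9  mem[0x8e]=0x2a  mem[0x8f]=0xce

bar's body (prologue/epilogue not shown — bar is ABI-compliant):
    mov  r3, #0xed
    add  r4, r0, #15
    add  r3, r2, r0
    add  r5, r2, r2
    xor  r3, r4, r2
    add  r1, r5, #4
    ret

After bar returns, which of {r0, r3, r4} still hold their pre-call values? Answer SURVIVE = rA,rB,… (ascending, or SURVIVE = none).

SURVIVE = r0

prologue: push r1 -> mem[0x8f]=0x6b, sp=0x8f
body[0] mov  r3, #0xed -> r3=0xed
body[1] add  r4, r0, #15 -> r4=0xa6
body[2] add  r3, r2, r0 -> r3=0x94
body[3] add  r5, r2, r2 -> r5=0xfa
body[4] xor  r3, r4, r2 -> r3=0x5b
body[5] add  r1, r5, #4 -> r1=0xfe
epilogue: pop r1=0x6b, sp=0x90
r0: callee-saved, written=False
r3: caller-saved, written=True
r4: caller-saved, written=True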